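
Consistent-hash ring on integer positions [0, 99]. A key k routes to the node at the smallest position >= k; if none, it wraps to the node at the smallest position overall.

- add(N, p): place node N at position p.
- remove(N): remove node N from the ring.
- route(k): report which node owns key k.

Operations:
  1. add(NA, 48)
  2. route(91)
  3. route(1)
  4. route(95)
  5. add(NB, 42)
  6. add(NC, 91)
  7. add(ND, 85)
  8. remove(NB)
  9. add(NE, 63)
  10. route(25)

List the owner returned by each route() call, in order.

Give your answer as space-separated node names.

Op 1: add NA@48 -> ring=[48:NA]
Op 2: route key 91: none >= 91, wrap to smallest pos 48 -> NA
Op 3: route key 1: smallest pos >= 1 is 48 -> NA
Op 4: route key 95: none >= 95, wrap to smallest pos 48 -> NA
Op 5: add NB@42 -> ring=[42:NB,48:NA]
Op 6: add NC@91 -> ring=[42:NB,48:NA,91:NC]
Op 7: add ND@85 -> ring=[42:NB,48:NA,85:ND,91:NC]
Op 8: remove NB -> ring=[48:NA,85:ND,91:NC]
Op 9: add NE@63 -> ring=[48:NA,63:NE,85:ND,91:NC]
Op 10: route key 25: smallest pos >= 25 is 48 -> NA

Answer: NA NA NA NA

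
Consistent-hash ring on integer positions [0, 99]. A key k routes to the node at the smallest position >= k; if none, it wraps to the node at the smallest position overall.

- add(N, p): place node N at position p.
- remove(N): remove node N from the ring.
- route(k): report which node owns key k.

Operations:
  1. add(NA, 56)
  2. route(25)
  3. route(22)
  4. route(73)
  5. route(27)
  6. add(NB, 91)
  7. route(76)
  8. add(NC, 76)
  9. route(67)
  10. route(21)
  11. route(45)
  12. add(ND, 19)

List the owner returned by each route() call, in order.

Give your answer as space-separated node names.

Op 1: add NA@56 -> ring=[56:NA]
Op 2: route key 25: smallest pos >= 25 is 56 -> NA
Op 3: route key 22: smallest pos >= 22 is 56 -> NA
Op 4: route key 73: none >= 73, wrap to smallest pos 56 -> NA
Op 5: route key 27: smallest pos >= 27 is 56 -> NA
Op 6: add NB@91 -> ring=[56:NA,91:NB]
Op 7: route key 76: smallest pos >= 76 is 91 -> NB
Op 8: add NC@76 -> ring=[56:NA,76:NC,91:NB]
Op 9: route key 67: smallest pos >= 67 is 76 -> NC
Op 10: route key 21: smallest pos >= 21 is 56 -> NA
Op 11: route key 45: smallest pos >= 45 is 56 -> NA
Op 12: add ND@19 -> ring=[19:ND,56:NA,76:NC,91:NB]

Answer: NA NA NA NA NB NC NA NA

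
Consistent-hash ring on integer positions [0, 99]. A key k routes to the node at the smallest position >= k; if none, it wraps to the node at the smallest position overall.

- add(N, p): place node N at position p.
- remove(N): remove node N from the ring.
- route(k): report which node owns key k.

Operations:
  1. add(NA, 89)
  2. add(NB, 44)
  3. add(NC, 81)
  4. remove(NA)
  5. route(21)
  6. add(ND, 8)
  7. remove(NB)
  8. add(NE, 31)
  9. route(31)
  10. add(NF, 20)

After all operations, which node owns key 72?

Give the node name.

Answer: NC

Derivation:
Op 1: add NA@89 -> ring=[89:NA]
Op 2: add NB@44 -> ring=[44:NB,89:NA]
Op 3: add NC@81 -> ring=[44:NB,81:NC,89:NA]
Op 4: remove NA -> ring=[44:NB,81:NC]
Op 5: route key 21: smallest pos >= 21 is 44 -> NB
Op 6: add ND@8 -> ring=[8:ND,44:NB,81:NC]
Op 7: remove NB -> ring=[8:ND,81:NC]
Op 8: add NE@31 -> ring=[8:ND,31:NE,81:NC]
Op 9: route key 31: smallest pos >= 31 is 31 -> NE
Op 10: add NF@20 -> ring=[8:ND,20:NF,31:NE,81:NC]
Final route key 72: smallest pos >= 72 is 81 -> NC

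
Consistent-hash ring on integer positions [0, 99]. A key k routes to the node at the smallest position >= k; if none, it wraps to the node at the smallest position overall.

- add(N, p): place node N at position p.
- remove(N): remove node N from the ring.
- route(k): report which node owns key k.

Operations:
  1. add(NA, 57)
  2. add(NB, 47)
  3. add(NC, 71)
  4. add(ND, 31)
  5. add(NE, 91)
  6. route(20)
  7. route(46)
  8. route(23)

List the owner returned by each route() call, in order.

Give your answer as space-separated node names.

Op 1: add NA@57 -> ring=[57:NA]
Op 2: add NB@47 -> ring=[47:NB,57:NA]
Op 3: add NC@71 -> ring=[47:NB,57:NA,71:NC]
Op 4: add ND@31 -> ring=[31:ND,47:NB,57:NA,71:NC]
Op 5: add NE@91 -> ring=[31:ND,47:NB,57:NA,71:NC,91:NE]
Op 6: route key 20: smallest pos >= 20 is 31 -> ND
Op 7: route key 46: smallest pos >= 46 is 47 -> NB
Op 8: route key 23: smallest pos >= 23 is 31 -> ND

Answer: ND NB ND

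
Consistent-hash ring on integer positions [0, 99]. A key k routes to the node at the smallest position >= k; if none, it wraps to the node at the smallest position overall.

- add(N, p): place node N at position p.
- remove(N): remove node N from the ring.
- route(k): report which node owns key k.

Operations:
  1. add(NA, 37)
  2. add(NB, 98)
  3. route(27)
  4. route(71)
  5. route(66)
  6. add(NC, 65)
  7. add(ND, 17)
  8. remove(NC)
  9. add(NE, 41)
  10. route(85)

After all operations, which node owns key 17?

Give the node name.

Answer: ND

Derivation:
Op 1: add NA@37 -> ring=[37:NA]
Op 2: add NB@98 -> ring=[37:NA,98:NB]
Op 3: route key 27: smallest pos >= 27 is 37 -> NA
Op 4: route key 71: smallest pos >= 71 is 98 -> NB
Op 5: route key 66: smallest pos >= 66 is 98 -> NB
Op 6: add NC@65 -> ring=[37:NA,65:NC,98:NB]
Op 7: add ND@17 -> ring=[17:ND,37:NA,65:NC,98:NB]
Op 8: remove NC -> ring=[17:ND,37:NA,98:NB]
Op 9: add NE@41 -> ring=[17:ND,37:NA,41:NE,98:NB]
Op 10: route key 85: smallest pos >= 85 is 98 -> NB
Final route key 17: smallest pos >= 17 is 17 -> ND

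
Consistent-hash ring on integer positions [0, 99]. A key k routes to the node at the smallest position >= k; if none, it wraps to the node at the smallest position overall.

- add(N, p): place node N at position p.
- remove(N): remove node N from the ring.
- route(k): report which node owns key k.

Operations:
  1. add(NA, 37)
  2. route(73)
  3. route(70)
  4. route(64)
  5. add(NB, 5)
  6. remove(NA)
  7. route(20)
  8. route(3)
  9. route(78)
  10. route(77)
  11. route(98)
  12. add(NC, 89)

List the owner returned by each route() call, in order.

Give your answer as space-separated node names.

Answer: NA NA NA NB NB NB NB NB

Derivation:
Op 1: add NA@37 -> ring=[37:NA]
Op 2: route key 73: none >= 73, wrap to smallest pos 37 -> NA
Op 3: route key 70: none >= 70, wrap to smallest pos 37 -> NA
Op 4: route key 64: none >= 64, wrap to smallest pos 37 -> NA
Op 5: add NB@5 -> ring=[5:NB,37:NA]
Op 6: remove NA -> ring=[5:NB]
Op 7: route key 20: none >= 20, wrap to smallest pos 5 -> NB
Op 8: route key 3: smallest pos >= 3 is 5 -> NB
Op 9: route key 78: none >= 78, wrap to smallest pos 5 -> NB
Op 10: route key 77: none >= 77, wrap to smallest pos 5 -> NB
Op 11: route key 98: none >= 98, wrap to smallest pos 5 -> NB
Op 12: add NC@89 -> ring=[5:NB,89:NC]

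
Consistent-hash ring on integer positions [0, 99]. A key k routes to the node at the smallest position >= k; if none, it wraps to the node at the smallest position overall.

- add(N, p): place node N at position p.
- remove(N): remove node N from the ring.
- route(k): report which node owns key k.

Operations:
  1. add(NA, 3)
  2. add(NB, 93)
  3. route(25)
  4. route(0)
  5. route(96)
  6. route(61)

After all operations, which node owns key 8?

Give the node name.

Answer: NB

Derivation:
Op 1: add NA@3 -> ring=[3:NA]
Op 2: add NB@93 -> ring=[3:NA,93:NB]
Op 3: route key 25: smallest pos >= 25 is 93 -> NB
Op 4: route key 0: smallest pos >= 0 is 3 -> NA
Op 5: route key 96: none >= 96, wrap to smallest pos 3 -> NA
Op 6: route key 61: smallest pos >= 61 is 93 -> NB
Final route key 8: smallest pos >= 8 is 93 -> NB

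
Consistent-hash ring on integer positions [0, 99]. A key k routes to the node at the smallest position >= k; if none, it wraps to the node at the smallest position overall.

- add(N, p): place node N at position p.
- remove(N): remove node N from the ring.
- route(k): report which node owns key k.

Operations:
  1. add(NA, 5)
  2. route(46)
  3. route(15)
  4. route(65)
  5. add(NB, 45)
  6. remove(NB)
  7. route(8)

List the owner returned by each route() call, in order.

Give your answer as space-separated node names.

Answer: NA NA NA NA

Derivation:
Op 1: add NA@5 -> ring=[5:NA]
Op 2: route key 46: none >= 46, wrap to smallest pos 5 -> NA
Op 3: route key 15: none >= 15, wrap to smallest pos 5 -> NA
Op 4: route key 65: none >= 65, wrap to smallest pos 5 -> NA
Op 5: add NB@45 -> ring=[5:NA,45:NB]
Op 6: remove NB -> ring=[5:NA]
Op 7: route key 8: none >= 8, wrap to smallest pos 5 -> NA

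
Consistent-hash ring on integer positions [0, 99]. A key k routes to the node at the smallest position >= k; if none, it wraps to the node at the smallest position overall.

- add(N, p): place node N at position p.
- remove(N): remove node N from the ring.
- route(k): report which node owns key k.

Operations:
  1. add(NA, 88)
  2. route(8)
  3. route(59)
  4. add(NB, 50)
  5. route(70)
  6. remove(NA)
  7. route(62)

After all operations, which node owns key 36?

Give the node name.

Answer: NB

Derivation:
Op 1: add NA@88 -> ring=[88:NA]
Op 2: route key 8: smallest pos >= 8 is 88 -> NA
Op 3: route key 59: smallest pos >= 59 is 88 -> NA
Op 4: add NB@50 -> ring=[50:NB,88:NA]
Op 5: route key 70: smallest pos >= 70 is 88 -> NA
Op 6: remove NA -> ring=[50:NB]
Op 7: route key 62: none >= 62, wrap to smallest pos 50 -> NB
Final route key 36: smallest pos >= 36 is 50 -> NB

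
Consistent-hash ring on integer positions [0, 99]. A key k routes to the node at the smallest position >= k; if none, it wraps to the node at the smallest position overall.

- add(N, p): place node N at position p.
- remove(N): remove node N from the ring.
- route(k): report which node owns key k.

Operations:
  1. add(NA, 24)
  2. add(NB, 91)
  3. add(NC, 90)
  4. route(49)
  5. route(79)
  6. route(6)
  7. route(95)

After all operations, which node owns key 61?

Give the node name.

Answer: NC

Derivation:
Op 1: add NA@24 -> ring=[24:NA]
Op 2: add NB@91 -> ring=[24:NA,91:NB]
Op 3: add NC@90 -> ring=[24:NA,90:NC,91:NB]
Op 4: route key 49: smallest pos >= 49 is 90 -> NC
Op 5: route key 79: smallest pos >= 79 is 90 -> NC
Op 6: route key 6: smallest pos >= 6 is 24 -> NA
Op 7: route key 95: none >= 95, wrap to smallest pos 24 -> NA
Final route key 61: smallest pos >= 61 is 90 -> NC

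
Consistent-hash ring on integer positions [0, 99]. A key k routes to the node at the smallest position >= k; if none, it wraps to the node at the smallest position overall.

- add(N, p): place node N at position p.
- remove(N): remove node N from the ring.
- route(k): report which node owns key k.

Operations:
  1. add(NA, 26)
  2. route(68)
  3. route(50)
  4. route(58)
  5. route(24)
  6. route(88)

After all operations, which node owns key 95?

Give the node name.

Op 1: add NA@26 -> ring=[26:NA]
Op 2: route key 68: none >= 68, wrap to smallest pos 26 -> NA
Op 3: route key 50: none >= 50, wrap to smallest pos 26 -> NA
Op 4: route key 58: none >= 58, wrap to smallest pos 26 -> NA
Op 5: route key 24: smallest pos >= 24 is 26 -> NA
Op 6: route key 88: none >= 88, wrap to smallest pos 26 -> NA
Final route key 95: none >= 95, wrap to smallest pos 26 -> NA

Answer: NA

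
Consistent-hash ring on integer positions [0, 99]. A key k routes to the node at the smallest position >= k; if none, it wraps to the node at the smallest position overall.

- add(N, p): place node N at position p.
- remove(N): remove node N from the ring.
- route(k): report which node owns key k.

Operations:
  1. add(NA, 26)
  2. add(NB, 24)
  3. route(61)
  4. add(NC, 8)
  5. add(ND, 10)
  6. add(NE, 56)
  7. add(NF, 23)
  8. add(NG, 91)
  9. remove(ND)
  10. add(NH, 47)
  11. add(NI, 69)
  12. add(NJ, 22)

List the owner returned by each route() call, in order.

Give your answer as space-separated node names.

Op 1: add NA@26 -> ring=[26:NA]
Op 2: add NB@24 -> ring=[24:NB,26:NA]
Op 3: route key 61: none >= 61, wrap to smallest pos 24 -> NB
Op 4: add NC@8 -> ring=[8:NC,24:NB,26:NA]
Op 5: add ND@10 -> ring=[8:NC,10:ND,24:NB,26:NA]
Op 6: add NE@56 -> ring=[8:NC,10:ND,24:NB,26:NA,56:NE]
Op 7: add NF@23 -> ring=[8:NC,10:ND,23:NF,24:NB,26:NA,56:NE]
Op 8: add NG@91 -> ring=[8:NC,10:ND,23:NF,24:NB,26:NA,56:NE,91:NG]
Op 9: remove ND -> ring=[8:NC,23:NF,24:NB,26:NA,56:NE,91:NG]
Op 10: add NH@47 -> ring=[8:NC,23:NF,24:NB,26:NA,47:NH,56:NE,91:NG]
Op 11: add NI@69 -> ring=[8:NC,23:NF,24:NB,26:NA,47:NH,56:NE,69:NI,91:NG]
Op 12: add NJ@22 -> ring=[8:NC,22:NJ,23:NF,24:NB,26:NA,47:NH,56:NE,69:NI,91:NG]

Answer: NB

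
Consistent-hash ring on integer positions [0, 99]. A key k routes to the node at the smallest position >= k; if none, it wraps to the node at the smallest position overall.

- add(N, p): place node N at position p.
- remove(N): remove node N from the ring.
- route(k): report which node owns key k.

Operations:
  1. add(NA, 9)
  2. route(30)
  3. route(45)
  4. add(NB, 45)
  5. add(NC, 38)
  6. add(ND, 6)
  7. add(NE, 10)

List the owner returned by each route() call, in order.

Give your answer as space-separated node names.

Op 1: add NA@9 -> ring=[9:NA]
Op 2: route key 30: none >= 30, wrap to smallest pos 9 -> NA
Op 3: route key 45: none >= 45, wrap to smallest pos 9 -> NA
Op 4: add NB@45 -> ring=[9:NA,45:NB]
Op 5: add NC@38 -> ring=[9:NA,38:NC,45:NB]
Op 6: add ND@6 -> ring=[6:ND,9:NA,38:NC,45:NB]
Op 7: add NE@10 -> ring=[6:ND,9:NA,10:NE,38:NC,45:NB]

Answer: NA NA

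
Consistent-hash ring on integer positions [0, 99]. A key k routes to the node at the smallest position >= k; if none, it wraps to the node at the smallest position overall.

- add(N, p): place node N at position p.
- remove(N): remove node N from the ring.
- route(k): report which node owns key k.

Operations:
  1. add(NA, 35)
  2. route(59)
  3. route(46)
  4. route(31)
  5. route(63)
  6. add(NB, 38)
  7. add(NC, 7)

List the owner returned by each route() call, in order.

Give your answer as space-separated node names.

Answer: NA NA NA NA

Derivation:
Op 1: add NA@35 -> ring=[35:NA]
Op 2: route key 59: none >= 59, wrap to smallest pos 35 -> NA
Op 3: route key 46: none >= 46, wrap to smallest pos 35 -> NA
Op 4: route key 31: smallest pos >= 31 is 35 -> NA
Op 5: route key 63: none >= 63, wrap to smallest pos 35 -> NA
Op 6: add NB@38 -> ring=[35:NA,38:NB]
Op 7: add NC@7 -> ring=[7:NC,35:NA,38:NB]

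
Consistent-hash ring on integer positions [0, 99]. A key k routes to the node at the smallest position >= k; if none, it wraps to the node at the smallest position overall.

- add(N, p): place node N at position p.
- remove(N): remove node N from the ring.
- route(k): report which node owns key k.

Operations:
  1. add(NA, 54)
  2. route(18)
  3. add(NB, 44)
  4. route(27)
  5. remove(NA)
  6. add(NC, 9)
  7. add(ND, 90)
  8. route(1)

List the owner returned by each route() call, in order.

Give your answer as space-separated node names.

Answer: NA NB NC

Derivation:
Op 1: add NA@54 -> ring=[54:NA]
Op 2: route key 18: smallest pos >= 18 is 54 -> NA
Op 3: add NB@44 -> ring=[44:NB,54:NA]
Op 4: route key 27: smallest pos >= 27 is 44 -> NB
Op 5: remove NA -> ring=[44:NB]
Op 6: add NC@9 -> ring=[9:NC,44:NB]
Op 7: add ND@90 -> ring=[9:NC,44:NB,90:ND]
Op 8: route key 1: smallest pos >= 1 is 9 -> NC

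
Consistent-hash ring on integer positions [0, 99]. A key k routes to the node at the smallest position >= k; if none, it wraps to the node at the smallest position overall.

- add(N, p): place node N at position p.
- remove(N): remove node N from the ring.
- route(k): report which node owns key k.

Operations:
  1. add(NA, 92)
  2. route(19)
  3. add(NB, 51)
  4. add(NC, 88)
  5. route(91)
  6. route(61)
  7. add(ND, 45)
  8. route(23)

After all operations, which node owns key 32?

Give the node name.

Answer: ND

Derivation:
Op 1: add NA@92 -> ring=[92:NA]
Op 2: route key 19: smallest pos >= 19 is 92 -> NA
Op 3: add NB@51 -> ring=[51:NB,92:NA]
Op 4: add NC@88 -> ring=[51:NB,88:NC,92:NA]
Op 5: route key 91: smallest pos >= 91 is 92 -> NA
Op 6: route key 61: smallest pos >= 61 is 88 -> NC
Op 7: add ND@45 -> ring=[45:ND,51:NB,88:NC,92:NA]
Op 8: route key 23: smallest pos >= 23 is 45 -> ND
Final route key 32: smallest pos >= 32 is 45 -> ND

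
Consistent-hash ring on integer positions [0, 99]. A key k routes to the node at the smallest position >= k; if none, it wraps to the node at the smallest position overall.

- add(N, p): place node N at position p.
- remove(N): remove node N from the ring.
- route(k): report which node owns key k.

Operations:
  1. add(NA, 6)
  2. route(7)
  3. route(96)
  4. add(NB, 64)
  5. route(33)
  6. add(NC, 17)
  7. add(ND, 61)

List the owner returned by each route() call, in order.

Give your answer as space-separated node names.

Answer: NA NA NB

Derivation:
Op 1: add NA@6 -> ring=[6:NA]
Op 2: route key 7: none >= 7, wrap to smallest pos 6 -> NA
Op 3: route key 96: none >= 96, wrap to smallest pos 6 -> NA
Op 4: add NB@64 -> ring=[6:NA,64:NB]
Op 5: route key 33: smallest pos >= 33 is 64 -> NB
Op 6: add NC@17 -> ring=[6:NA,17:NC,64:NB]
Op 7: add ND@61 -> ring=[6:NA,17:NC,61:ND,64:NB]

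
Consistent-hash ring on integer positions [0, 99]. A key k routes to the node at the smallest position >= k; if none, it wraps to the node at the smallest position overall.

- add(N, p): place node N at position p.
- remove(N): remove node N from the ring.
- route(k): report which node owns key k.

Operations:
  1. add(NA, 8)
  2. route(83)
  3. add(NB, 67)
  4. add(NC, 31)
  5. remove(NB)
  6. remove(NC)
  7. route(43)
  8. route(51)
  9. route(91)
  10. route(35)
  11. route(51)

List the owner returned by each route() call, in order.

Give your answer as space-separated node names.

Op 1: add NA@8 -> ring=[8:NA]
Op 2: route key 83: none >= 83, wrap to smallest pos 8 -> NA
Op 3: add NB@67 -> ring=[8:NA,67:NB]
Op 4: add NC@31 -> ring=[8:NA,31:NC,67:NB]
Op 5: remove NB -> ring=[8:NA,31:NC]
Op 6: remove NC -> ring=[8:NA]
Op 7: route key 43: none >= 43, wrap to smallest pos 8 -> NA
Op 8: route key 51: none >= 51, wrap to smallest pos 8 -> NA
Op 9: route key 91: none >= 91, wrap to smallest pos 8 -> NA
Op 10: route key 35: none >= 35, wrap to smallest pos 8 -> NA
Op 11: route key 51: none >= 51, wrap to smallest pos 8 -> NA

Answer: NA NA NA NA NA NA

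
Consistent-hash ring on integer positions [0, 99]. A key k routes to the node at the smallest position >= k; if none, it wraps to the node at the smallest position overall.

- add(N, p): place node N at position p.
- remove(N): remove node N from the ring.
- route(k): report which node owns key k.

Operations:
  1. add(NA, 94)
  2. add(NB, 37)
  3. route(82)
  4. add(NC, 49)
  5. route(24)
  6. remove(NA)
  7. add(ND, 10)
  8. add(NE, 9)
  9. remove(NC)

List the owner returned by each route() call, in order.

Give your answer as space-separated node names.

Answer: NA NB

Derivation:
Op 1: add NA@94 -> ring=[94:NA]
Op 2: add NB@37 -> ring=[37:NB,94:NA]
Op 3: route key 82: smallest pos >= 82 is 94 -> NA
Op 4: add NC@49 -> ring=[37:NB,49:NC,94:NA]
Op 5: route key 24: smallest pos >= 24 is 37 -> NB
Op 6: remove NA -> ring=[37:NB,49:NC]
Op 7: add ND@10 -> ring=[10:ND,37:NB,49:NC]
Op 8: add NE@9 -> ring=[9:NE,10:ND,37:NB,49:NC]
Op 9: remove NC -> ring=[9:NE,10:ND,37:NB]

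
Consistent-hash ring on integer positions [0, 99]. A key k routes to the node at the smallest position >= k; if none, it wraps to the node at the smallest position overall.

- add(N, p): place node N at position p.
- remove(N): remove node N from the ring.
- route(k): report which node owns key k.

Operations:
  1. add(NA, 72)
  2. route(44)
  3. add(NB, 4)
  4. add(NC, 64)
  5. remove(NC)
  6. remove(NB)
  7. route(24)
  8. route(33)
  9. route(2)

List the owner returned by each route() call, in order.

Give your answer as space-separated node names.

Answer: NA NA NA NA

Derivation:
Op 1: add NA@72 -> ring=[72:NA]
Op 2: route key 44: smallest pos >= 44 is 72 -> NA
Op 3: add NB@4 -> ring=[4:NB,72:NA]
Op 4: add NC@64 -> ring=[4:NB,64:NC,72:NA]
Op 5: remove NC -> ring=[4:NB,72:NA]
Op 6: remove NB -> ring=[72:NA]
Op 7: route key 24: smallest pos >= 24 is 72 -> NA
Op 8: route key 33: smallest pos >= 33 is 72 -> NA
Op 9: route key 2: smallest pos >= 2 is 72 -> NA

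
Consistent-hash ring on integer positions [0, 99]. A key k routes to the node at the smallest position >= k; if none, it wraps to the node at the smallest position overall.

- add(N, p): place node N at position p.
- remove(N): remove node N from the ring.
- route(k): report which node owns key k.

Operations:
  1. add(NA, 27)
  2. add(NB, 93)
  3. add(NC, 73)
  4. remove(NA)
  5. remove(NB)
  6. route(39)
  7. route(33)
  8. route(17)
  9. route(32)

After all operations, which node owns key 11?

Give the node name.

Answer: NC

Derivation:
Op 1: add NA@27 -> ring=[27:NA]
Op 2: add NB@93 -> ring=[27:NA,93:NB]
Op 3: add NC@73 -> ring=[27:NA,73:NC,93:NB]
Op 4: remove NA -> ring=[73:NC,93:NB]
Op 5: remove NB -> ring=[73:NC]
Op 6: route key 39: smallest pos >= 39 is 73 -> NC
Op 7: route key 33: smallest pos >= 33 is 73 -> NC
Op 8: route key 17: smallest pos >= 17 is 73 -> NC
Op 9: route key 32: smallest pos >= 32 is 73 -> NC
Final route key 11: smallest pos >= 11 is 73 -> NC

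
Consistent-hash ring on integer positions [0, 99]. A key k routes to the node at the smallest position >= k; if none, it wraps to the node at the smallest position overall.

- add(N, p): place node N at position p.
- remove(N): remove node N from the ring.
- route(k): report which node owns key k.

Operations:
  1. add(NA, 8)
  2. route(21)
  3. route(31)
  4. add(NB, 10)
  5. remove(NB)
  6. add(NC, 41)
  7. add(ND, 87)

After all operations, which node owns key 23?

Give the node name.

Answer: NC

Derivation:
Op 1: add NA@8 -> ring=[8:NA]
Op 2: route key 21: none >= 21, wrap to smallest pos 8 -> NA
Op 3: route key 31: none >= 31, wrap to smallest pos 8 -> NA
Op 4: add NB@10 -> ring=[8:NA,10:NB]
Op 5: remove NB -> ring=[8:NA]
Op 6: add NC@41 -> ring=[8:NA,41:NC]
Op 7: add ND@87 -> ring=[8:NA,41:NC,87:ND]
Final route key 23: smallest pos >= 23 is 41 -> NC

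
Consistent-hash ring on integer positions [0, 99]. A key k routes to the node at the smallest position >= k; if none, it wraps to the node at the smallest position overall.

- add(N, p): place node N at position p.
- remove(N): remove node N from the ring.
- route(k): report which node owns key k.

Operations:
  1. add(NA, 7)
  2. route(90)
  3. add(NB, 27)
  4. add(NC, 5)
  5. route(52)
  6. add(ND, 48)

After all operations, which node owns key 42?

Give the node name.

Op 1: add NA@7 -> ring=[7:NA]
Op 2: route key 90: none >= 90, wrap to smallest pos 7 -> NA
Op 3: add NB@27 -> ring=[7:NA,27:NB]
Op 4: add NC@5 -> ring=[5:NC,7:NA,27:NB]
Op 5: route key 52: none >= 52, wrap to smallest pos 5 -> NC
Op 6: add ND@48 -> ring=[5:NC,7:NA,27:NB,48:ND]
Final route key 42: smallest pos >= 42 is 48 -> ND

Answer: ND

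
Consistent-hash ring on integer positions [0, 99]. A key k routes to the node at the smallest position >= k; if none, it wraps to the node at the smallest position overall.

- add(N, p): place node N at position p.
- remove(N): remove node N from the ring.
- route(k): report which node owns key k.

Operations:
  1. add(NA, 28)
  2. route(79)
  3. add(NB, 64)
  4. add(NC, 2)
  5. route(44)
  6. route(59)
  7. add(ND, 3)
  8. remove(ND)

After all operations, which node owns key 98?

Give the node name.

Answer: NC

Derivation:
Op 1: add NA@28 -> ring=[28:NA]
Op 2: route key 79: none >= 79, wrap to smallest pos 28 -> NA
Op 3: add NB@64 -> ring=[28:NA,64:NB]
Op 4: add NC@2 -> ring=[2:NC,28:NA,64:NB]
Op 5: route key 44: smallest pos >= 44 is 64 -> NB
Op 6: route key 59: smallest pos >= 59 is 64 -> NB
Op 7: add ND@3 -> ring=[2:NC,3:ND,28:NA,64:NB]
Op 8: remove ND -> ring=[2:NC,28:NA,64:NB]
Final route key 98: none >= 98, wrap to smallest pos 2 -> NC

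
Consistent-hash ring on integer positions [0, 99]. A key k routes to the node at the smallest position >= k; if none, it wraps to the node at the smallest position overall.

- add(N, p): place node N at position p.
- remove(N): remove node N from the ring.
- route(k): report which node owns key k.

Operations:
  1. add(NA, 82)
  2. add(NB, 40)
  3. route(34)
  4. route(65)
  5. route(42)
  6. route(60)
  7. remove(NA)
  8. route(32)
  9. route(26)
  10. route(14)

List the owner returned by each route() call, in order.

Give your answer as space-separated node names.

Answer: NB NA NA NA NB NB NB

Derivation:
Op 1: add NA@82 -> ring=[82:NA]
Op 2: add NB@40 -> ring=[40:NB,82:NA]
Op 3: route key 34: smallest pos >= 34 is 40 -> NB
Op 4: route key 65: smallest pos >= 65 is 82 -> NA
Op 5: route key 42: smallest pos >= 42 is 82 -> NA
Op 6: route key 60: smallest pos >= 60 is 82 -> NA
Op 7: remove NA -> ring=[40:NB]
Op 8: route key 32: smallest pos >= 32 is 40 -> NB
Op 9: route key 26: smallest pos >= 26 is 40 -> NB
Op 10: route key 14: smallest pos >= 14 is 40 -> NB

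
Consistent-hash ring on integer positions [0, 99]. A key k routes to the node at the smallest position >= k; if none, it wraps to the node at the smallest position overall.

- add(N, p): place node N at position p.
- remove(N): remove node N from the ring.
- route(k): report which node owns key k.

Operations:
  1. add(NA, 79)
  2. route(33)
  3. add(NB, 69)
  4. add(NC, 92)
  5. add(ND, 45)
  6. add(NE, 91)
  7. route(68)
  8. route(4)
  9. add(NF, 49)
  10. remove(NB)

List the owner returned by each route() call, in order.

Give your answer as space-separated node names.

Answer: NA NB ND

Derivation:
Op 1: add NA@79 -> ring=[79:NA]
Op 2: route key 33: smallest pos >= 33 is 79 -> NA
Op 3: add NB@69 -> ring=[69:NB,79:NA]
Op 4: add NC@92 -> ring=[69:NB,79:NA,92:NC]
Op 5: add ND@45 -> ring=[45:ND,69:NB,79:NA,92:NC]
Op 6: add NE@91 -> ring=[45:ND,69:NB,79:NA,91:NE,92:NC]
Op 7: route key 68: smallest pos >= 68 is 69 -> NB
Op 8: route key 4: smallest pos >= 4 is 45 -> ND
Op 9: add NF@49 -> ring=[45:ND,49:NF,69:NB,79:NA,91:NE,92:NC]
Op 10: remove NB -> ring=[45:ND,49:NF,79:NA,91:NE,92:NC]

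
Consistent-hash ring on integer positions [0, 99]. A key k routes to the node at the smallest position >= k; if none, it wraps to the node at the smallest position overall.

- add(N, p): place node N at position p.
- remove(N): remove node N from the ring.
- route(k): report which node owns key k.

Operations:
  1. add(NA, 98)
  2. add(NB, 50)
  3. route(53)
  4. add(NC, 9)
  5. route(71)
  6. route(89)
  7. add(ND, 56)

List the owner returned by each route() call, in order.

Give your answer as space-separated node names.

Op 1: add NA@98 -> ring=[98:NA]
Op 2: add NB@50 -> ring=[50:NB,98:NA]
Op 3: route key 53: smallest pos >= 53 is 98 -> NA
Op 4: add NC@9 -> ring=[9:NC,50:NB,98:NA]
Op 5: route key 71: smallest pos >= 71 is 98 -> NA
Op 6: route key 89: smallest pos >= 89 is 98 -> NA
Op 7: add ND@56 -> ring=[9:NC,50:NB,56:ND,98:NA]

Answer: NA NA NA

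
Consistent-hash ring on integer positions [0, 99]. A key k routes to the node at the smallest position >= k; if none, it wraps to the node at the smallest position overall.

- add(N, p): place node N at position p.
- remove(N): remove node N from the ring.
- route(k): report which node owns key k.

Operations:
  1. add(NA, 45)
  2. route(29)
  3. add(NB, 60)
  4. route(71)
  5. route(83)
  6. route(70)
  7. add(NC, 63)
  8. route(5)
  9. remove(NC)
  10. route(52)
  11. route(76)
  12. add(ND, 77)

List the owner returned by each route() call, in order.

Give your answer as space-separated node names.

Op 1: add NA@45 -> ring=[45:NA]
Op 2: route key 29: smallest pos >= 29 is 45 -> NA
Op 3: add NB@60 -> ring=[45:NA,60:NB]
Op 4: route key 71: none >= 71, wrap to smallest pos 45 -> NA
Op 5: route key 83: none >= 83, wrap to smallest pos 45 -> NA
Op 6: route key 70: none >= 70, wrap to smallest pos 45 -> NA
Op 7: add NC@63 -> ring=[45:NA,60:NB,63:NC]
Op 8: route key 5: smallest pos >= 5 is 45 -> NA
Op 9: remove NC -> ring=[45:NA,60:NB]
Op 10: route key 52: smallest pos >= 52 is 60 -> NB
Op 11: route key 76: none >= 76, wrap to smallest pos 45 -> NA
Op 12: add ND@77 -> ring=[45:NA,60:NB,77:ND]

Answer: NA NA NA NA NA NB NA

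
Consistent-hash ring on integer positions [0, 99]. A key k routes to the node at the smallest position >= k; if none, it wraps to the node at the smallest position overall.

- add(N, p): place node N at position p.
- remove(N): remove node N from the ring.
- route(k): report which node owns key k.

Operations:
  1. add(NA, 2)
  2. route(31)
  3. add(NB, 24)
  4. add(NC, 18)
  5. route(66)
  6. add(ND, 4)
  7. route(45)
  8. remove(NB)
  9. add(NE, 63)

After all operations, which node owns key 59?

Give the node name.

Answer: NE

Derivation:
Op 1: add NA@2 -> ring=[2:NA]
Op 2: route key 31: none >= 31, wrap to smallest pos 2 -> NA
Op 3: add NB@24 -> ring=[2:NA,24:NB]
Op 4: add NC@18 -> ring=[2:NA,18:NC,24:NB]
Op 5: route key 66: none >= 66, wrap to smallest pos 2 -> NA
Op 6: add ND@4 -> ring=[2:NA,4:ND,18:NC,24:NB]
Op 7: route key 45: none >= 45, wrap to smallest pos 2 -> NA
Op 8: remove NB -> ring=[2:NA,4:ND,18:NC]
Op 9: add NE@63 -> ring=[2:NA,4:ND,18:NC,63:NE]
Final route key 59: smallest pos >= 59 is 63 -> NE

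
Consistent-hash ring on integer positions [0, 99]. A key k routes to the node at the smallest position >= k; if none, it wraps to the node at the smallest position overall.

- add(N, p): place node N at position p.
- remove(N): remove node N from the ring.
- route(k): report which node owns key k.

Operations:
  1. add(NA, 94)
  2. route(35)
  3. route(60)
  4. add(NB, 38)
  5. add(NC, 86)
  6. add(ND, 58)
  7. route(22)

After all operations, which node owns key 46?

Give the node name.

Answer: ND

Derivation:
Op 1: add NA@94 -> ring=[94:NA]
Op 2: route key 35: smallest pos >= 35 is 94 -> NA
Op 3: route key 60: smallest pos >= 60 is 94 -> NA
Op 4: add NB@38 -> ring=[38:NB,94:NA]
Op 5: add NC@86 -> ring=[38:NB,86:NC,94:NA]
Op 6: add ND@58 -> ring=[38:NB,58:ND,86:NC,94:NA]
Op 7: route key 22: smallest pos >= 22 is 38 -> NB
Final route key 46: smallest pos >= 46 is 58 -> ND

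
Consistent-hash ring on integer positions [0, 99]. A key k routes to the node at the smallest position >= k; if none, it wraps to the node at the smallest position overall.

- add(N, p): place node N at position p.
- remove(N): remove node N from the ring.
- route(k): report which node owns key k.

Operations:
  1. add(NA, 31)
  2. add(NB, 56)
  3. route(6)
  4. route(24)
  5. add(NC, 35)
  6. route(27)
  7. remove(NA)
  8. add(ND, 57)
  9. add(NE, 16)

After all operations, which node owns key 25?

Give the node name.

Op 1: add NA@31 -> ring=[31:NA]
Op 2: add NB@56 -> ring=[31:NA,56:NB]
Op 3: route key 6: smallest pos >= 6 is 31 -> NA
Op 4: route key 24: smallest pos >= 24 is 31 -> NA
Op 5: add NC@35 -> ring=[31:NA,35:NC,56:NB]
Op 6: route key 27: smallest pos >= 27 is 31 -> NA
Op 7: remove NA -> ring=[35:NC,56:NB]
Op 8: add ND@57 -> ring=[35:NC,56:NB,57:ND]
Op 9: add NE@16 -> ring=[16:NE,35:NC,56:NB,57:ND]
Final route key 25: smallest pos >= 25 is 35 -> NC

Answer: NC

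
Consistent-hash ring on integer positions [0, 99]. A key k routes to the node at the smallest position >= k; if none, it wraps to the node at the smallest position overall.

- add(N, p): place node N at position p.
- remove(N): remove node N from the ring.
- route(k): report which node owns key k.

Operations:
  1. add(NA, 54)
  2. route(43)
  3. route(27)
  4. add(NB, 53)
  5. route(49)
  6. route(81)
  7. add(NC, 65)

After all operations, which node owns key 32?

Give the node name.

Answer: NB

Derivation:
Op 1: add NA@54 -> ring=[54:NA]
Op 2: route key 43: smallest pos >= 43 is 54 -> NA
Op 3: route key 27: smallest pos >= 27 is 54 -> NA
Op 4: add NB@53 -> ring=[53:NB,54:NA]
Op 5: route key 49: smallest pos >= 49 is 53 -> NB
Op 6: route key 81: none >= 81, wrap to smallest pos 53 -> NB
Op 7: add NC@65 -> ring=[53:NB,54:NA,65:NC]
Final route key 32: smallest pos >= 32 is 53 -> NB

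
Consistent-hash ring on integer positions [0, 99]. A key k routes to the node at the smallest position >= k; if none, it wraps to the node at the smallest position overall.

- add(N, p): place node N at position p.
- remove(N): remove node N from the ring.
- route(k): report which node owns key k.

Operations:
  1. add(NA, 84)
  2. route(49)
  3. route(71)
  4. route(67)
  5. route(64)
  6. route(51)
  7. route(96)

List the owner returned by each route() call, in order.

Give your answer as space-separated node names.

Op 1: add NA@84 -> ring=[84:NA]
Op 2: route key 49: smallest pos >= 49 is 84 -> NA
Op 3: route key 71: smallest pos >= 71 is 84 -> NA
Op 4: route key 67: smallest pos >= 67 is 84 -> NA
Op 5: route key 64: smallest pos >= 64 is 84 -> NA
Op 6: route key 51: smallest pos >= 51 is 84 -> NA
Op 7: route key 96: none >= 96, wrap to smallest pos 84 -> NA

Answer: NA NA NA NA NA NA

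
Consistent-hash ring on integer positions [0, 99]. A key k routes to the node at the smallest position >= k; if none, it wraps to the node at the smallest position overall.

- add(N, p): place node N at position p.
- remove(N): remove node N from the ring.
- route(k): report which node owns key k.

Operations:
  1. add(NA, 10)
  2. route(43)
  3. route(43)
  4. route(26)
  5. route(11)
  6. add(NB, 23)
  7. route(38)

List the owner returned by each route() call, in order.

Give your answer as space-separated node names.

Answer: NA NA NA NA NA

Derivation:
Op 1: add NA@10 -> ring=[10:NA]
Op 2: route key 43: none >= 43, wrap to smallest pos 10 -> NA
Op 3: route key 43: none >= 43, wrap to smallest pos 10 -> NA
Op 4: route key 26: none >= 26, wrap to smallest pos 10 -> NA
Op 5: route key 11: none >= 11, wrap to smallest pos 10 -> NA
Op 6: add NB@23 -> ring=[10:NA,23:NB]
Op 7: route key 38: none >= 38, wrap to smallest pos 10 -> NA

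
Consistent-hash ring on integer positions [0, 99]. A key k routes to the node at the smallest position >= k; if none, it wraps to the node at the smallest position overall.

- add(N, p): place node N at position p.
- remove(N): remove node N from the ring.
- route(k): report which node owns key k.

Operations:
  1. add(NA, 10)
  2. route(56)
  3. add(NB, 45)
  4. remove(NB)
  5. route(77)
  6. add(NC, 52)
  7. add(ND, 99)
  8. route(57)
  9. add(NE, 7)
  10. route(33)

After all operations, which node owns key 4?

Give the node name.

Op 1: add NA@10 -> ring=[10:NA]
Op 2: route key 56: none >= 56, wrap to smallest pos 10 -> NA
Op 3: add NB@45 -> ring=[10:NA,45:NB]
Op 4: remove NB -> ring=[10:NA]
Op 5: route key 77: none >= 77, wrap to smallest pos 10 -> NA
Op 6: add NC@52 -> ring=[10:NA,52:NC]
Op 7: add ND@99 -> ring=[10:NA,52:NC,99:ND]
Op 8: route key 57: smallest pos >= 57 is 99 -> ND
Op 9: add NE@7 -> ring=[7:NE,10:NA,52:NC,99:ND]
Op 10: route key 33: smallest pos >= 33 is 52 -> NC
Final route key 4: smallest pos >= 4 is 7 -> NE

Answer: NE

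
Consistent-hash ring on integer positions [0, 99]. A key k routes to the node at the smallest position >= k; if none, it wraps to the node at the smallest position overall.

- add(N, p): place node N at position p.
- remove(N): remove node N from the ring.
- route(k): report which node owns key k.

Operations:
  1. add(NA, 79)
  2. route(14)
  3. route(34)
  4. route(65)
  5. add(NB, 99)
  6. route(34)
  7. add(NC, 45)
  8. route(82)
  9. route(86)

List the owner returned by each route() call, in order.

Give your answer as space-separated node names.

Op 1: add NA@79 -> ring=[79:NA]
Op 2: route key 14: smallest pos >= 14 is 79 -> NA
Op 3: route key 34: smallest pos >= 34 is 79 -> NA
Op 4: route key 65: smallest pos >= 65 is 79 -> NA
Op 5: add NB@99 -> ring=[79:NA,99:NB]
Op 6: route key 34: smallest pos >= 34 is 79 -> NA
Op 7: add NC@45 -> ring=[45:NC,79:NA,99:NB]
Op 8: route key 82: smallest pos >= 82 is 99 -> NB
Op 9: route key 86: smallest pos >= 86 is 99 -> NB

Answer: NA NA NA NA NB NB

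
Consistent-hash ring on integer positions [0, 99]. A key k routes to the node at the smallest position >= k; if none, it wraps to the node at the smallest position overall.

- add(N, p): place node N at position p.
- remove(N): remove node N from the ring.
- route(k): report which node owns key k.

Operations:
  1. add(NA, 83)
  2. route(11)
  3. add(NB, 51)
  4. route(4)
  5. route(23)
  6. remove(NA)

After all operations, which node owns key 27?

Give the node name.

Op 1: add NA@83 -> ring=[83:NA]
Op 2: route key 11: smallest pos >= 11 is 83 -> NA
Op 3: add NB@51 -> ring=[51:NB,83:NA]
Op 4: route key 4: smallest pos >= 4 is 51 -> NB
Op 5: route key 23: smallest pos >= 23 is 51 -> NB
Op 6: remove NA -> ring=[51:NB]
Final route key 27: smallest pos >= 27 is 51 -> NB

Answer: NB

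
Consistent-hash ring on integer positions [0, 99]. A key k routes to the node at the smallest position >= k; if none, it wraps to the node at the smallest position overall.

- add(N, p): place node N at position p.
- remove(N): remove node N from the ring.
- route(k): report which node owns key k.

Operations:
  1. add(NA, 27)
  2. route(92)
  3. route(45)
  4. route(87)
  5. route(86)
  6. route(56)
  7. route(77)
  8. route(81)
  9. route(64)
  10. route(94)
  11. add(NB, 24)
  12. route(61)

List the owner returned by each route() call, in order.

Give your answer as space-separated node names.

Op 1: add NA@27 -> ring=[27:NA]
Op 2: route key 92: none >= 92, wrap to smallest pos 27 -> NA
Op 3: route key 45: none >= 45, wrap to smallest pos 27 -> NA
Op 4: route key 87: none >= 87, wrap to smallest pos 27 -> NA
Op 5: route key 86: none >= 86, wrap to smallest pos 27 -> NA
Op 6: route key 56: none >= 56, wrap to smallest pos 27 -> NA
Op 7: route key 77: none >= 77, wrap to smallest pos 27 -> NA
Op 8: route key 81: none >= 81, wrap to smallest pos 27 -> NA
Op 9: route key 64: none >= 64, wrap to smallest pos 27 -> NA
Op 10: route key 94: none >= 94, wrap to smallest pos 27 -> NA
Op 11: add NB@24 -> ring=[24:NB,27:NA]
Op 12: route key 61: none >= 61, wrap to smallest pos 24 -> NB

Answer: NA NA NA NA NA NA NA NA NA NB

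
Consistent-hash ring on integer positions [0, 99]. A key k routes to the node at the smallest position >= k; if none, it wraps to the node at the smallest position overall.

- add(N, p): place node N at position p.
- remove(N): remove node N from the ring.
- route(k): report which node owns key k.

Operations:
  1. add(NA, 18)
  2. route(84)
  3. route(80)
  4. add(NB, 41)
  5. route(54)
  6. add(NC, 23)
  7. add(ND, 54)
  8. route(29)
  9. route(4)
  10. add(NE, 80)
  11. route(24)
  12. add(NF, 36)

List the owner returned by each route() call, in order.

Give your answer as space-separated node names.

Op 1: add NA@18 -> ring=[18:NA]
Op 2: route key 84: none >= 84, wrap to smallest pos 18 -> NA
Op 3: route key 80: none >= 80, wrap to smallest pos 18 -> NA
Op 4: add NB@41 -> ring=[18:NA,41:NB]
Op 5: route key 54: none >= 54, wrap to smallest pos 18 -> NA
Op 6: add NC@23 -> ring=[18:NA,23:NC,41:NB]
Op 7: add ND@54 -> ring=[18:NA,23:NC,41:NB,54:ND]
Op 8: route key 29: smallest pos >= 29 is 41 -> NB
Op 9: route key 4: smallest pos >= 4 is 18 -> NA
Op 10: add NE@80 -> ring=[18:NA,23:NC,41:NB,54:ND,80:NE]
Op 11: route key 24: smallest pos >= 24 is 41 -> NB
Op 12: add NF@36 -> ring=[18:NA,23:NC,36:NF,41:NB,54:ND,80:NE]

Answer: NA NA NA NB NA NB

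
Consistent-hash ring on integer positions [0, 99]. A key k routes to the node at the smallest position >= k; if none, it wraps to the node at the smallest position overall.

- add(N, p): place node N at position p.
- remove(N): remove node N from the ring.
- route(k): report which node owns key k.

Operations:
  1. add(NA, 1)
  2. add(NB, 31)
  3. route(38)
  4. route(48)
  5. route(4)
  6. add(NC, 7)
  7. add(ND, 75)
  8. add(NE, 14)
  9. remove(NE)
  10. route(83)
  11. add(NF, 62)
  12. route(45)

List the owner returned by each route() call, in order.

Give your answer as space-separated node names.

Answer: NA NA NB NA NF

Derivation:
Op 1: add NA@1 -> ring=[1:NA]
Op 2: add NB@31 -> ring=[1:NA,31:NB]
Op 3: route key 38: none >= 38, wrap to smallest pos 1 -> NA
Op 4: route key 48: none >= 48, wrap to smallest pos 1 -> NA
Op 5: route key 4: smallest pos >= 4 is 31 -> NB
Op 6: add NC@7 -> ring=[1:NA,7:NC,31:NB]
Op 7: add ND@75 -> ring=[1:NA,7:NC,31:NB,75:ND]
Op 8: add NE@14 -> ring=[1:NA,7:NC,14:NE,31:NB,75:ND]
Op 9: remove NE -> ring=[1:NA,7:NC,31:NB,75:ND]
Op 10: route key 83: none >= 83, wrap to smallest pos 1 -> NA
Op 11: add NF@62 -> ring=[1:NA,7:NC,31:NB,62:NF,75:ND]
Op 12: route key 45: smallest pos >= 45 is 62 -> NF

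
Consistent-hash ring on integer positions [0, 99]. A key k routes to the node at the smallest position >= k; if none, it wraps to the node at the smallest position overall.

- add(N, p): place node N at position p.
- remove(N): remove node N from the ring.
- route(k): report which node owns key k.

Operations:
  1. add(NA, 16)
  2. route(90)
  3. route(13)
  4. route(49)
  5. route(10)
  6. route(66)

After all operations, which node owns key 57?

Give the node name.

Answer: NA

Derivation:
Op 1: add NA@16 -> ring=[16:NA]
Op 2: route key 90: none >= 90, wrap to smallest pos 16 -> NA
Op 3: route key 13: smallest pos >= 13 is 16 -> NA
Op 4: route key 49: none >= 49, wrap to smallest pos 16 -> NA
Op 5: route key 10: smallest pos >= 10 is 16 -> NA
Op 6: route key 66: none >= 66, wrap to smallest pos 16 -> NA
Final route key 57: none >= 57, wrap to smallest pos 16 -> NA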